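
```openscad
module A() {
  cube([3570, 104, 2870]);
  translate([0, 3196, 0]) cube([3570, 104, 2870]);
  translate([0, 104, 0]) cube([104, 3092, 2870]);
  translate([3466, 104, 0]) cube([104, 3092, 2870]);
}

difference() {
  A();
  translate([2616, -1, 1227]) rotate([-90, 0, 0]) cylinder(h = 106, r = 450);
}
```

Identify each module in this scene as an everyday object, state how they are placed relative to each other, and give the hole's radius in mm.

A is a house frame. The house frame has a circular hole through its front wall. The hole's radius is 450 mm.

The subtracted cylinder has r = 450 mm.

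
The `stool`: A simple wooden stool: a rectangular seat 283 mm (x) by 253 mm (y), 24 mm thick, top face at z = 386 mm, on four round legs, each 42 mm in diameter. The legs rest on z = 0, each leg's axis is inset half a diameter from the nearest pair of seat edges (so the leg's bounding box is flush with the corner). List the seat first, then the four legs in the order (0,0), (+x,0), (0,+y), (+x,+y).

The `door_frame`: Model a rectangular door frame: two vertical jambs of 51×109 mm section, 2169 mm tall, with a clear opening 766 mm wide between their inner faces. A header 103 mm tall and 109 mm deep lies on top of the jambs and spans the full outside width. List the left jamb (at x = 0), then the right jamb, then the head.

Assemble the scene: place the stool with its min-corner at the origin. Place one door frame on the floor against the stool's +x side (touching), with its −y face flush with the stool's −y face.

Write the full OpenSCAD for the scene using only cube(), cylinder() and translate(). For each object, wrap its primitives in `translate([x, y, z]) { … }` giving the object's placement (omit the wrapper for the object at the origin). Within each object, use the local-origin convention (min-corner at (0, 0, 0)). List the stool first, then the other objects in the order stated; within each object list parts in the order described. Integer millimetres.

translate([0, 0, 362]) cube([283, 253, 24]);
translate([21, 21, 0]) cylinder(h = 362, r = 21);
translate([262, 21, 0]) cylinder(h = 362, r = 21);
translate([21, 232, 0]) cylinder(h = 362, r = 21);
translate([262, 232, 0]) cylinder(h = 362, r = 21);
translate([283, 0, 0]) {
  cube([51, 109, 2169]);
  translate([817, 0, 0]) cube([51, 109, 2169]);
  translate([0, 0, 2169]) cube([868, 109, 103]);
}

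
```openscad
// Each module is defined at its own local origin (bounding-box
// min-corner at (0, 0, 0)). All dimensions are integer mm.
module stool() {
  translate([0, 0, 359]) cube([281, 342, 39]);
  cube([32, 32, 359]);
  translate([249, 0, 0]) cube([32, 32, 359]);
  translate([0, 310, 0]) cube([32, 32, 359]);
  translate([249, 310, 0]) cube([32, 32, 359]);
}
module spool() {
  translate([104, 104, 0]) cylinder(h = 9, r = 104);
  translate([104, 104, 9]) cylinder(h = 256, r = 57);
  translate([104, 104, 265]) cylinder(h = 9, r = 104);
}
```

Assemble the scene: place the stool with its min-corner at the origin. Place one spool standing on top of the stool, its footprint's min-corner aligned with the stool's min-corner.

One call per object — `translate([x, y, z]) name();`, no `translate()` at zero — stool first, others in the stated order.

stool();
translate([0, 0, 398]) spool();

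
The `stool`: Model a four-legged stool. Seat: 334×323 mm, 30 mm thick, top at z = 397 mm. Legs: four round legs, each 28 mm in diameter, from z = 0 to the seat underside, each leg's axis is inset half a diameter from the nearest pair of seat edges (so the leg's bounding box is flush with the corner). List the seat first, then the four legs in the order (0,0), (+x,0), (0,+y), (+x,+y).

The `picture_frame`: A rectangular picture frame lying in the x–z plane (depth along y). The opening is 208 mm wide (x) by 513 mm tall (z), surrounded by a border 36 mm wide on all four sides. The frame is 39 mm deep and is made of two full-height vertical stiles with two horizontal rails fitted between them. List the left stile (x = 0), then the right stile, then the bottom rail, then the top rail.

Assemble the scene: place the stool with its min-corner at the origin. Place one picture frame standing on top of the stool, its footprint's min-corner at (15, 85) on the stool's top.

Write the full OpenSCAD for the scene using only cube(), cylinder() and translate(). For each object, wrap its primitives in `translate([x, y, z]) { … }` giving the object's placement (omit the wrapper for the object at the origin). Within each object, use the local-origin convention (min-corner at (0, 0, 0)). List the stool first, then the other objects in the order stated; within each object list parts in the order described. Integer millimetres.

translate([0, 0, 367]) cube([334, 323, 30]);
translate([14, 14, 0]) cylinder(h = 367, r = 14);
translate([320, 14, 0]) cylinder(h = 367, r = 14);
translate([14, 309, 0]) cylinder(h = 367, r = 14);
translate([320, 309, 0]) cylinder(h = 367, r = 14);
translate([15, 85, 397]) {
  cube([36, 39, 585]);
  translate([244, 0, 0]) cube([36, 39, 585]);
  translate([36, 0, 0]) cube([208, 39, 36]);
  translate([36, 0, 549]) cube([208, 39, 36]);
}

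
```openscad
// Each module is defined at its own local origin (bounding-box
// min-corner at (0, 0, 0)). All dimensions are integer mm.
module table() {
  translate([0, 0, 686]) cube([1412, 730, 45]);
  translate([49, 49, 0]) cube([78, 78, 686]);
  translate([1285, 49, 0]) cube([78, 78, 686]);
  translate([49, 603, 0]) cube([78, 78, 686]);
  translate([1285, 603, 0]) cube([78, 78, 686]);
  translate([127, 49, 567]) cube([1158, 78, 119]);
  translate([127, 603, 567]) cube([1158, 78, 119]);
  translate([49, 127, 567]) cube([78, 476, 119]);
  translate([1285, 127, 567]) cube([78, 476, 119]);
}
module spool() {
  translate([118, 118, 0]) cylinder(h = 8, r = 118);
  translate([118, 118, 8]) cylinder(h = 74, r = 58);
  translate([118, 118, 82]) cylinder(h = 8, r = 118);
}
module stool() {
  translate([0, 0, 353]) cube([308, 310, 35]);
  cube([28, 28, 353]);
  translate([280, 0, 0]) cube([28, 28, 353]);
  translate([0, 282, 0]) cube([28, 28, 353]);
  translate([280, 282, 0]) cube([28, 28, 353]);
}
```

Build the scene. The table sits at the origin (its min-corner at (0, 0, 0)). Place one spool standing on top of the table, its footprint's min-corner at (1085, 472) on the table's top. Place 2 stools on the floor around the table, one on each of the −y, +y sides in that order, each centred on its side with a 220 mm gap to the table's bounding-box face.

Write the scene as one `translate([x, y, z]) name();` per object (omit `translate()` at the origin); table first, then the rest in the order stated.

table();
translate([1085, 472, 731]) spool();
translate([552, -530, 0]) stool();
translate([552, 950, 0]) stool();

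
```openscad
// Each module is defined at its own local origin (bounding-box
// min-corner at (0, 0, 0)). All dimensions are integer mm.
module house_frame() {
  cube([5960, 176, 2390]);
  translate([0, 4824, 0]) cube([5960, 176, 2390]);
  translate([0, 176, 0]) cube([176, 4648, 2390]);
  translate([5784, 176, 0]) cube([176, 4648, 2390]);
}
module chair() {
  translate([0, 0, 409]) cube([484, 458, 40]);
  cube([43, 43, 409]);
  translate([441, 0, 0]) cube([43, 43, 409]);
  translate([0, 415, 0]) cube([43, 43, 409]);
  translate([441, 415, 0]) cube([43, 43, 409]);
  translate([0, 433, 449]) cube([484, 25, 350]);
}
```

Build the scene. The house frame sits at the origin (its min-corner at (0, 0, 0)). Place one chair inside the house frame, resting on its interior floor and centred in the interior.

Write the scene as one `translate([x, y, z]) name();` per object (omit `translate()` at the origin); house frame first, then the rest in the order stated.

house_frame();
translate([2738, 2271, 0]) chair();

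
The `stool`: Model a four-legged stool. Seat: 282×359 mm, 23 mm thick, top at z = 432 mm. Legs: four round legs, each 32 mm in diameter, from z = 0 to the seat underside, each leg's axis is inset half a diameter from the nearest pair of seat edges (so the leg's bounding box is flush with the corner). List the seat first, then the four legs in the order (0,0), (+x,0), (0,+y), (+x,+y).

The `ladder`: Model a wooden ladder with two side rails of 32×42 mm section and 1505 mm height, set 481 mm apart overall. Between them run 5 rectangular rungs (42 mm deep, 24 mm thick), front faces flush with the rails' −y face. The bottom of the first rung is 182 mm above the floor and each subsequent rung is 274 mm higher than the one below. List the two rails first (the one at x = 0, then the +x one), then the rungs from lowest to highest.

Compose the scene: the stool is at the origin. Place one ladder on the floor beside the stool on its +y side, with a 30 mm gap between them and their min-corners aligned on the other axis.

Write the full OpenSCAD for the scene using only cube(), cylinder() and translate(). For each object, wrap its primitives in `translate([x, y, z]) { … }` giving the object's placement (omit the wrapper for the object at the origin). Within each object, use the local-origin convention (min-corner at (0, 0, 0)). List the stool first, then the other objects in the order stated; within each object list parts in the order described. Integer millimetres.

translate([0, 0, 409]) cube([282, 359, 23]);
translate([16, 16, 0]) cylinder(h = 409, r = 16);
translate([266, 16, 0]) cylinder(h = 409, r = 16);
translate([16, 343, 0]) cylinder(h = 409, r = 16);
translate([266, 343, 0]) cylinder(h = 409, r = 16);
translate([0, 389, 0]) {
  cube([32, 42, 1505]);
  translate([449, 0, 0]) cube([32, 42, 1505]);
  translate([32, 0, 182]) cube([417, 42, 24]);
  translate([32, 0, 456]) cube([417, 42, 24]);
  translate([32, 0, 730]) cube([417, 42, 24]);
  translate([32, 0, 1004]) cube([417, 42, 24]);
  translate([32, 0, 1278]) cube([417, 42, 24]);
}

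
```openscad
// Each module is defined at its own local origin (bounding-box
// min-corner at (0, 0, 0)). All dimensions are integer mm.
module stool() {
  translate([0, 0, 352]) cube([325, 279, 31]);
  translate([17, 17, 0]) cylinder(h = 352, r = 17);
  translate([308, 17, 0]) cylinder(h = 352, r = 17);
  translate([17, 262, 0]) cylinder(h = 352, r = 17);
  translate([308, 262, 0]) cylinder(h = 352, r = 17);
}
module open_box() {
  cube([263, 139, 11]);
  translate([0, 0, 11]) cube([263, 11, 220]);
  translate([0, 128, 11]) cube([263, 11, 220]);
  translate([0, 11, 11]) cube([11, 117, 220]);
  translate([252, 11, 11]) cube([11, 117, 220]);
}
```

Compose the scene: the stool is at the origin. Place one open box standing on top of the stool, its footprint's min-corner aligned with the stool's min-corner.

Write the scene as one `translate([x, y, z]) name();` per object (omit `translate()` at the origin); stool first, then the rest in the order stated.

stool();
translate([0, 0, 383]) open_box();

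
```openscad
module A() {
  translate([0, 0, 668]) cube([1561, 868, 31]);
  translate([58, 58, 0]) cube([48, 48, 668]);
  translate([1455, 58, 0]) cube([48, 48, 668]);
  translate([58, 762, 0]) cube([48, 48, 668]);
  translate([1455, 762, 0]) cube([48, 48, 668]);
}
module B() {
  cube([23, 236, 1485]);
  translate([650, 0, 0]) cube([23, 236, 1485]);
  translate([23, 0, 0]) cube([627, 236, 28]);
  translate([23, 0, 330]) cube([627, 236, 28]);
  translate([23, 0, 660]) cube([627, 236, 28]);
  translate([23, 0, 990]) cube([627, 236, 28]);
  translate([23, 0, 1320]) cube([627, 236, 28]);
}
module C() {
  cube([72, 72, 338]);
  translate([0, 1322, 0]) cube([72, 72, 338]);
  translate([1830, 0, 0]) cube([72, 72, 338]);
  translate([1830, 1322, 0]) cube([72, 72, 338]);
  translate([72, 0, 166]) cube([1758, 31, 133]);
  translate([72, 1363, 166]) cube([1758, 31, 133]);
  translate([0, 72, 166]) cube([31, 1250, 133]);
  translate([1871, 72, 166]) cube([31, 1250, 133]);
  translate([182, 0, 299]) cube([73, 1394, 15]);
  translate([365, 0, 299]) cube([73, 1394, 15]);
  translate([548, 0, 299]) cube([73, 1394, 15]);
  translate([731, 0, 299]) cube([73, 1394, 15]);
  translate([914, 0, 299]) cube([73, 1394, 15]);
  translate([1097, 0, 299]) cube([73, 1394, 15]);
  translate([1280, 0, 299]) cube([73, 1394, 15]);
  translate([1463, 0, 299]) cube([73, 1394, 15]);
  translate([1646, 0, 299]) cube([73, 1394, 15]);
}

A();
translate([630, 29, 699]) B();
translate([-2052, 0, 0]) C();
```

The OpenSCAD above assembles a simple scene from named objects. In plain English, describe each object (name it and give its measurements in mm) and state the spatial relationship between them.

A is a table with a 1561×868 mm rectangular top, 31 mm thick, top surface at z = 699 mm, supported by four 48×48 mm square legs, each inset 58 mm from the nearest pair of top edges, running from the floor.

B is an open bookshelf. Two side panels, each 23 mm thick, 236 mm deep and 1485 mm tall, stand 673 mm apart (outside-to-outside). Between them sit 5 shelves, each 28 mm thick and 236 mm deep, spanning the full gap between the sides. The bottom shelf rests on the floor (its underside at z = 0) and the clear gap between one shelf's top and the next shelf's underside is 302 mm.

C is a bed frame 1902 mm long (x) by 1394 mm wide (y). Four 72×72 mm corner posts, 338 mm tall, at the corners of the footprint. Four rails of 31 mm thickness and 133 mm height run between adjacent posts with their undersides at z = 166 mm, their outer faces flush with the outside of the frame (the two x-running rails run between the posts' inner faces; the two y-running rails run between the posts' inner faces). 9 slats, each 73 mm wide (x) and 15 mm thick, lie across the top of the two x-running rails, running the full 1394 mm width of the frame in y; the slats are evenly spaced along x between the inner faces of the end posts with equal gaps (rounded down to the nearest mm) at the −x end and between each pair — any rounding remainder accumulates at the +x end.

The bookshelf is on top of the table. The bed frame is on the floor beside the table on its −x side.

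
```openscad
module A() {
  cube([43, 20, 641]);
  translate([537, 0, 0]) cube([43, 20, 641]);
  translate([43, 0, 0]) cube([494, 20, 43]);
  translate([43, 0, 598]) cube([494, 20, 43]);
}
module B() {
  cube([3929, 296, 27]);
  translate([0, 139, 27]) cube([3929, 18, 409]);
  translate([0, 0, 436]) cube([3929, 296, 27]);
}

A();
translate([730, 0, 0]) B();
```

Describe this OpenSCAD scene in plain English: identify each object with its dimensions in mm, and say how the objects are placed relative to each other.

A is a rectangular picture frame lying in the x–z plane (depth along y). The opening is 494 mm wide (x) by 555 mm tall (z), surrounded by a border 43 mm wide on all four sides. The frame is 20 mm deep and is made of two full-height vertical stiles with two horizontal rails fitted between them.

B is an I-beam lying along x, 3929 mm long. Overall section height 463 mm. Two flanges 296 mm wide (y) and 27 mm thick, one on the floor and one at the top; a web 18 mm thick runs between them, centred on the flange width.

The I-beam is on the floor beside the picture frame on its +x side.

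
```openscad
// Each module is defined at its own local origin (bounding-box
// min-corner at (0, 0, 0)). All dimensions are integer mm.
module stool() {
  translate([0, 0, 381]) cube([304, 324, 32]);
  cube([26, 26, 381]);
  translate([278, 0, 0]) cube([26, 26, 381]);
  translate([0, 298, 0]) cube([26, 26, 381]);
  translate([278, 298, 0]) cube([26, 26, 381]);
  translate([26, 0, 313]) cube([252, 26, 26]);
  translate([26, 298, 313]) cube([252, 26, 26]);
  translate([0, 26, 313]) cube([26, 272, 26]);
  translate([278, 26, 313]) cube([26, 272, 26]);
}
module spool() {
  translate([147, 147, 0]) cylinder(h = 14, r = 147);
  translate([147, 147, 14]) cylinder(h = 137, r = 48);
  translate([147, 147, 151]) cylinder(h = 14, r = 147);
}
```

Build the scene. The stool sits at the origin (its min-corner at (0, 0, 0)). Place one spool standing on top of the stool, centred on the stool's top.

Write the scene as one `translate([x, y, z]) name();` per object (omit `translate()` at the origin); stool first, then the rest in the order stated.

stool();
translate([5, 15, 413]) spool();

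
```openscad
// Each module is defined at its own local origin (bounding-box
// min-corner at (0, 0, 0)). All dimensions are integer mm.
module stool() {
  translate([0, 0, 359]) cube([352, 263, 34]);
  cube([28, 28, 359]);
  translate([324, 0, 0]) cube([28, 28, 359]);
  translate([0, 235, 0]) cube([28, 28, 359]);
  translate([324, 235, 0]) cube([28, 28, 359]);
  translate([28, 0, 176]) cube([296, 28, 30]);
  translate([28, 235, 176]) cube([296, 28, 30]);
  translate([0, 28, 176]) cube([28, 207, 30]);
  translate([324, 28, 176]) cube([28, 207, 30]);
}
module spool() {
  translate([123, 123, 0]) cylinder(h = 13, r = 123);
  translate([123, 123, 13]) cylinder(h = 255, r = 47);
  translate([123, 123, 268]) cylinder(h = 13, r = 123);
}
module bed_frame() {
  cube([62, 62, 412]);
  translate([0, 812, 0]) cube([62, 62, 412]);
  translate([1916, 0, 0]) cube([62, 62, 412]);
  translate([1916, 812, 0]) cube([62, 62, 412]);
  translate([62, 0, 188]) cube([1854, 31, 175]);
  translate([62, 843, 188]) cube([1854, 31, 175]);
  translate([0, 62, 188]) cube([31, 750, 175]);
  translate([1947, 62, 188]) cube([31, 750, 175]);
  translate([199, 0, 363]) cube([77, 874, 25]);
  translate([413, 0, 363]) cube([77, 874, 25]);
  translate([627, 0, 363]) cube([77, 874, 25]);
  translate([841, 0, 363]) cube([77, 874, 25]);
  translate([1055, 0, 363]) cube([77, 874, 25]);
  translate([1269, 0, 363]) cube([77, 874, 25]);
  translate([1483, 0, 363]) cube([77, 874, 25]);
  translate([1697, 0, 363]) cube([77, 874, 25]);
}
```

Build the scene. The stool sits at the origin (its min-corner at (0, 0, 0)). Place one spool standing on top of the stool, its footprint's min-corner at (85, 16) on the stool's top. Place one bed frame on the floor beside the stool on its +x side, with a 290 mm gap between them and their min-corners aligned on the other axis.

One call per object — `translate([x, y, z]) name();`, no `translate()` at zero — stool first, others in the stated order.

stool();
translate([85, 16, 393]) spool();
translate([642, 0, 0]) bed_frame();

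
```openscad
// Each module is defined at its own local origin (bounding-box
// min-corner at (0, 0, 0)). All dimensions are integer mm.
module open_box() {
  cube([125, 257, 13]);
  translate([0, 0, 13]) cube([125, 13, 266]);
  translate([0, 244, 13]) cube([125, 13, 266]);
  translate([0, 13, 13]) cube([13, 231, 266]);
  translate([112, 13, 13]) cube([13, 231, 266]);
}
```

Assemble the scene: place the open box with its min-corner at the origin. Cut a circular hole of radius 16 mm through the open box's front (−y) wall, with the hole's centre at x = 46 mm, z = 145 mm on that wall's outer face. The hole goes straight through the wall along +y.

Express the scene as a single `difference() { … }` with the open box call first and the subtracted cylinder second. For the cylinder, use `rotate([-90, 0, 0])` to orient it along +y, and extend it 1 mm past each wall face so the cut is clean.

difference() {
  open_box();
  translate([46, -1, 145]) rotate([-90, 0, 0]) cylinder(h = 15, r = 16);
}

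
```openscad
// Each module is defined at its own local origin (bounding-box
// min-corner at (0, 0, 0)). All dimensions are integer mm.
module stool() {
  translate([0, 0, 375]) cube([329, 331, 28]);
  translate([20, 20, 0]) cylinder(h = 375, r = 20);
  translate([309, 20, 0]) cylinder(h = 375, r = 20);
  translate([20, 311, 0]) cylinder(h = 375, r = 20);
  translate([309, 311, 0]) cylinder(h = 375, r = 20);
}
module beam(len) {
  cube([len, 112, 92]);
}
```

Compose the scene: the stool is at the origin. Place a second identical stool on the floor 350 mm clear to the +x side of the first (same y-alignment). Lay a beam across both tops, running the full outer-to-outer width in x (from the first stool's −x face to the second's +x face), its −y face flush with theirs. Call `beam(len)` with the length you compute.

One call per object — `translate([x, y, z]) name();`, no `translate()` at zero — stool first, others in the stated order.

stool();
translate([679, 0, 0]) stool();
translate([0, 0, 403]) beam(1008);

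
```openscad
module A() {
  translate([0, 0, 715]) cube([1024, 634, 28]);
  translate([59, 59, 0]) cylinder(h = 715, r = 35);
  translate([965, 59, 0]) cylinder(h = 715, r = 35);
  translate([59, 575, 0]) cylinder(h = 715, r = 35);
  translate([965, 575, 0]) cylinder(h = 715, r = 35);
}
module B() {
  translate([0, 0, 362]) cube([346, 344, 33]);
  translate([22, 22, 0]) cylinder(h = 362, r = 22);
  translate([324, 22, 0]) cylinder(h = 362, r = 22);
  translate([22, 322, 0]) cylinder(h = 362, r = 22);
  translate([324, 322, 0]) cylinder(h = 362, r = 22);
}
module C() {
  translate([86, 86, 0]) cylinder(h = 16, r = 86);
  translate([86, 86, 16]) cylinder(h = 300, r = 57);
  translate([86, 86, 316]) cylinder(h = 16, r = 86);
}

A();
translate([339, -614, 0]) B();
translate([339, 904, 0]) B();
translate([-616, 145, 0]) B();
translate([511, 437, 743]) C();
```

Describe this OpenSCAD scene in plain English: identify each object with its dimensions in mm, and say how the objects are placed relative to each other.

A is a rectangular dining table. The top is 1024×634×28 mm with its upper surface at z = 743 mm. It stands on four round legs of 70 mm diameter, each leg's bounding box inset 24 mm from the nearest pair of top edges, running from the floor to the underside of the top.

B is a four-legged stool. The seat is 346×344 mm, 33 mm thick, top at z = 395 mm. It stands on four round legs, each 44 mm in diameter, from z = 0 to the seat underside, each leg's axis is inset half a diameter from the nearest pair of seat edges (so the leg's bounding box is flush with the corner).

C is a spool: two coaxial disc flanges of radius 86 mm and thickness 16 mm, joined by a core cylinder of radius 57 mm and height 300 mm. The lower flange rests on z = 0 and the three cylinders share a vertical axis.

Three stools sit around the table at the −y, +y, −x sides. The spool is on top of the table.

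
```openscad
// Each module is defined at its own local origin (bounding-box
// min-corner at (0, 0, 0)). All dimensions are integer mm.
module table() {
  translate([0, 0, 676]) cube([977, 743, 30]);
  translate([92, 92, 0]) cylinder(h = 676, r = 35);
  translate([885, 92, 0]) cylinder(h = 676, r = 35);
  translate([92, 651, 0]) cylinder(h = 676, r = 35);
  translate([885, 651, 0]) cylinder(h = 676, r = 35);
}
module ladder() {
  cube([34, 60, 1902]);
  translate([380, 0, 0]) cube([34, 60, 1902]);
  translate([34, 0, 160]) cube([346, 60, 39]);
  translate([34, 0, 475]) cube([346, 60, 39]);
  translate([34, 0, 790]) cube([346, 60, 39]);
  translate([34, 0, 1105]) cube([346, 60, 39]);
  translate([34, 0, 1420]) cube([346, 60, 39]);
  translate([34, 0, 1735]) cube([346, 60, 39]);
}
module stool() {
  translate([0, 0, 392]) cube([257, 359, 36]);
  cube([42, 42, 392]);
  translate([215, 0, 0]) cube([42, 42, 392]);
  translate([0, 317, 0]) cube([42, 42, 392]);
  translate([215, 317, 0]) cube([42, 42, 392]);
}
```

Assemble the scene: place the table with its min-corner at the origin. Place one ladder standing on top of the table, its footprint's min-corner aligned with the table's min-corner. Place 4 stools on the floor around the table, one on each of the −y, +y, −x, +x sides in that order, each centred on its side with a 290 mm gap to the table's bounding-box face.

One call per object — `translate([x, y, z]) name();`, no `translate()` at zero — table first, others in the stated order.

table();
translate([0, 0, 706]) ladder();
translate([360, -649, 0]) stool();
translate([360, 1033, 0]) stool();
translate([-547, 192, 0]) stool();
translate([1267, 192, 0]) stool();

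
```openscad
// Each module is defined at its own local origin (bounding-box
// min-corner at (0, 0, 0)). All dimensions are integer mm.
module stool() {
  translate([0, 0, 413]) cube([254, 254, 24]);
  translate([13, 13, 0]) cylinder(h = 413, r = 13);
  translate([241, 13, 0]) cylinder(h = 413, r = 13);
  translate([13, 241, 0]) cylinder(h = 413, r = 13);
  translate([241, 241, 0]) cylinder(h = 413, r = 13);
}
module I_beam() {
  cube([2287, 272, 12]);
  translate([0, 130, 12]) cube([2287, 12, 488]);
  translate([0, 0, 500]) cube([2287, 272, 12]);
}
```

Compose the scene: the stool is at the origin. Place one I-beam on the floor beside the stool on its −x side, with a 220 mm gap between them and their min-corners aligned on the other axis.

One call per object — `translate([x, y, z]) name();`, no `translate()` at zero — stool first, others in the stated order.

stool();
translate([-2507, 0, 0]) I_beam();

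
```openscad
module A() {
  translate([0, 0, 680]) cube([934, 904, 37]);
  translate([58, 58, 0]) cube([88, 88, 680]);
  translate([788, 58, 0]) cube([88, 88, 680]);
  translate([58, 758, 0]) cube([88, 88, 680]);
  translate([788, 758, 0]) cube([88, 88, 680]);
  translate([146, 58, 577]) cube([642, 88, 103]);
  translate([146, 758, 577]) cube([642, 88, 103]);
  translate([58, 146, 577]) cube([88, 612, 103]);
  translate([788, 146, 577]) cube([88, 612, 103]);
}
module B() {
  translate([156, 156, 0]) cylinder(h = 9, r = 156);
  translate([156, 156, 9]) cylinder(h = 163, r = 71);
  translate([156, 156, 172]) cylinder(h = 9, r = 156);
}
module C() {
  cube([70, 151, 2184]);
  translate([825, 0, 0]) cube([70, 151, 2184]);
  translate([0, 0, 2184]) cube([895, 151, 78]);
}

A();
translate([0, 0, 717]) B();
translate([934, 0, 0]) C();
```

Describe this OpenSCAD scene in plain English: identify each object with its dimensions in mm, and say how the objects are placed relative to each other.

A is a rectangular dining table. The top is 934×904×37 mm with its upper surface at z = 717 mm. It stands on four 88×88 mm square legs, each inset 58 mm from the nearest pair of top edges, running from the floor to the underside of the top. Four apron rails, 88 mm thick and 103 mm tall, run between adjacent legs with their top edges flush with the underside of the top and their outer faces flush with the legs' outer faces.

B is a spool: two coaxial disc flanges of radius 156 mm and thickness 9 mm, joined by a core cylinder of radius 71 mm and height 163 mm. The lower flange rests on z = 0 and the three cylinders share a vertical axis.

C is a rectangular door frame: two vertical jambs of 70×151 mm section, 2184 mm tall, with a clear opening 755 mm wide between their inner faces. A header 78 mm tall and 151 mm deep lies on top of the jambs and spans the full outside width.

The spool is on top of the table. The door frame is against the table's +x side, with their −y faces flush.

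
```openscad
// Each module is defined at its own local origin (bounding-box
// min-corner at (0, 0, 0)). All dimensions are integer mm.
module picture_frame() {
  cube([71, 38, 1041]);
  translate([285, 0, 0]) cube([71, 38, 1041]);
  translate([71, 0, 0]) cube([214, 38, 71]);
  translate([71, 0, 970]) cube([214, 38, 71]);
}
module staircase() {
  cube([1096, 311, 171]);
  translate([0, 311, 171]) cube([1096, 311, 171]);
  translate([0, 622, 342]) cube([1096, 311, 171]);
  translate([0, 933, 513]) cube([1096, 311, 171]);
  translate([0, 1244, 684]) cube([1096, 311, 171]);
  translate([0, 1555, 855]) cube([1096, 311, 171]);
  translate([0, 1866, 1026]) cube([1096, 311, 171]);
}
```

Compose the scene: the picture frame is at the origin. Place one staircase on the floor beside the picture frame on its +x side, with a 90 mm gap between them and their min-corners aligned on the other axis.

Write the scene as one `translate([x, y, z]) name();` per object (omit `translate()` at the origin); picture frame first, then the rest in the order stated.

picture_frame();
translate([446, 0, 0]) staircase();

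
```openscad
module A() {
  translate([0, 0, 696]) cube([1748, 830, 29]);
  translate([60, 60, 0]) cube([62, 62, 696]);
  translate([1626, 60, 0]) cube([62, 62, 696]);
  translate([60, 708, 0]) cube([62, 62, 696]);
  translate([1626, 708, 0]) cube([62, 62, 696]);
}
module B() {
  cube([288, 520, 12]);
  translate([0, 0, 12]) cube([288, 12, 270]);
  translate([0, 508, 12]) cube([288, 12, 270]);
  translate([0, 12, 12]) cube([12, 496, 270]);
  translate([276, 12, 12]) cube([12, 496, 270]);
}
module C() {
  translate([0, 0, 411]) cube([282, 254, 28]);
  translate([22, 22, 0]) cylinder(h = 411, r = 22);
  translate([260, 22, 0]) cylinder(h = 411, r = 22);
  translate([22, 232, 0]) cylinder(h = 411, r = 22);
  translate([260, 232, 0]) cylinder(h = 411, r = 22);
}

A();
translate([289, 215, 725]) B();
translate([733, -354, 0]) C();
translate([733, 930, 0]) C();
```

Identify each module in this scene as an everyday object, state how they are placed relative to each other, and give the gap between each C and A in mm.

Each stool's nearest face is 100 mm from the table's bounding box.

A is a table. B is an open box. C is a stool. The open box is on top of the table. Two stools sit around the table at the −y, +y sides. The gap between each stool and the table is 100 mm.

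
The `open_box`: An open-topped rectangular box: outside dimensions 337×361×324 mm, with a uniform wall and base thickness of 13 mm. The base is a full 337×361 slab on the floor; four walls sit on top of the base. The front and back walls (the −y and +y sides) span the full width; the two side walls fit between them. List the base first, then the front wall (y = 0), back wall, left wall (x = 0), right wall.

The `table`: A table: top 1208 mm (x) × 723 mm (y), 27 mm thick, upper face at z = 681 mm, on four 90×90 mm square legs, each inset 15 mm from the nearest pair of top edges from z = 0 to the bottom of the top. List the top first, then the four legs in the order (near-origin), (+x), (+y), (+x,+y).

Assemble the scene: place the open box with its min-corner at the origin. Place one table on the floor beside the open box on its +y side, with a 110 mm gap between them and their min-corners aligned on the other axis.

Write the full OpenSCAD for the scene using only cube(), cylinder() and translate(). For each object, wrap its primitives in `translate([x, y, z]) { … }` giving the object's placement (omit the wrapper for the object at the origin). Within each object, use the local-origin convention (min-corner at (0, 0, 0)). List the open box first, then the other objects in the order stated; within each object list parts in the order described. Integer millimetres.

cube([337, 361, 13]);
translate([0, 0, 13]) cube([337, 13, 311]);
translate([0, 348, 13]) cube([337, 13, 311]);
translate([0, 13, 13]) cube([13, 335, 311]);
translate([324, 13, 13]) cube([13, 335, 311]);
translate([0, 471, 0]) {
  translate([0, 0, 654]) cube([1208, 723, 27]);
  translate([15, 15, 0]) cube([90, 90, 654]);
  translate([1103, 15, 0]) cube([90, 90, 654]);
  translate([15, 618, 0]) cube([90, 90, 654]);
  translate([1103, 618, 0]) cube([90, 90, 654]);
}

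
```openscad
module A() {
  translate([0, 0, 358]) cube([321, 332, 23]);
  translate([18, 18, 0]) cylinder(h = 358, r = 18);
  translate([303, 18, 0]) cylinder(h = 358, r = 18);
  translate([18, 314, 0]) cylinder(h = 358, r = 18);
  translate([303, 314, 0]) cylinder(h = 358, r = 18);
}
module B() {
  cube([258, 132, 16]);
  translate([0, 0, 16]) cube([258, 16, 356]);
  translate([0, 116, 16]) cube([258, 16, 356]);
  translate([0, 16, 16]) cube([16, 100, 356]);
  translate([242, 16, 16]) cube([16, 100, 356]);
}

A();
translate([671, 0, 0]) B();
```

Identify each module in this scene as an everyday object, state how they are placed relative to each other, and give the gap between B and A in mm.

The open box's nearest face is 350 mm from the stool's +x face.

A is a stool. B is an open box. The open box is on the floor beside the stool on its +x side. The gap between the open box and the stool is 350 mm.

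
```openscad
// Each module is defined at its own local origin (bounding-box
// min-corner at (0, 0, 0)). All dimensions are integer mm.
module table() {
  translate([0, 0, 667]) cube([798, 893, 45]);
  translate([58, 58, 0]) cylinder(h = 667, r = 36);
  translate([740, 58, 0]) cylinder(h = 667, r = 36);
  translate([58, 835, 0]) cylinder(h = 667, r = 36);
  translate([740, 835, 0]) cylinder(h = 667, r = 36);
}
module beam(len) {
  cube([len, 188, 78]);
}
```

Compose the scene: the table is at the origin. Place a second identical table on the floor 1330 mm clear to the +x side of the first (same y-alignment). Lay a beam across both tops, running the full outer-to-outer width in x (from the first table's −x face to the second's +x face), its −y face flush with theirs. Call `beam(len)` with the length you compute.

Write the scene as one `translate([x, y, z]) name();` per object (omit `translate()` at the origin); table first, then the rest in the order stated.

table();
translate([2128, 0, 0]) table();
translate([0, 0, 712]) beam(2926);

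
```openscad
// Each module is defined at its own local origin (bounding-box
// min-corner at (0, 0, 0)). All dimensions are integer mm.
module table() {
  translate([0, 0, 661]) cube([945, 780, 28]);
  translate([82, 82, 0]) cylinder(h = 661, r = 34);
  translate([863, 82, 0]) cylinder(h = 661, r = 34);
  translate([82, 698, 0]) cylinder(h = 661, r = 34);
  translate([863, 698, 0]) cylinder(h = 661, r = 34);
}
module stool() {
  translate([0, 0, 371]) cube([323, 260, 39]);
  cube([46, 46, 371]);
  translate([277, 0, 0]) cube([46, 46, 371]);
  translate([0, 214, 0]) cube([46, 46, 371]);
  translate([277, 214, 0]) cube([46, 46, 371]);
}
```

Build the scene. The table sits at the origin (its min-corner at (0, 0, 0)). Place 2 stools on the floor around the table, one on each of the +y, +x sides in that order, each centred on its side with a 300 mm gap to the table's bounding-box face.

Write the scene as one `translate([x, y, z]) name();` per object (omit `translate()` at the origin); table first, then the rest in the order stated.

table();
translate([311, 1080, 0]) stool();
translate([1245, 260, 0]) stool();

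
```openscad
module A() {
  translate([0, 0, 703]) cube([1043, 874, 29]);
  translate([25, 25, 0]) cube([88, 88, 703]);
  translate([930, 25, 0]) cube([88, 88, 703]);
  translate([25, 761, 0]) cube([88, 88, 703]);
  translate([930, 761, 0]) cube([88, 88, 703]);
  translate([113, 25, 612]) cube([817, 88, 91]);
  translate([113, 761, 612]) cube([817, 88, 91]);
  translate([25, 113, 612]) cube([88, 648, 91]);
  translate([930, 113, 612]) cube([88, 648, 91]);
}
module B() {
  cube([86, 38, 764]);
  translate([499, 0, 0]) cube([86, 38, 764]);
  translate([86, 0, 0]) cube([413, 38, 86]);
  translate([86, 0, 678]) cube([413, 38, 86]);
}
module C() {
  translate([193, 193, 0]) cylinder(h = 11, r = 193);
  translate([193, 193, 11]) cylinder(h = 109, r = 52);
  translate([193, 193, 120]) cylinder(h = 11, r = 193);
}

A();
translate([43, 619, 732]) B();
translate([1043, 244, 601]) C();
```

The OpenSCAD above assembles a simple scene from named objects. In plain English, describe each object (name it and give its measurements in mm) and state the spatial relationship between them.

A is a table: top 1043 mm (x) × 874 mm (y), 29 mm thick, upper face at z = 732 mm, on four 88×88 mm square legs, each inset 25 mm from the nearest pair of top edges, running from z = 0 to the bottom of the top. Four apron rails, 88 mm thick and 91 mm tall, run between adjacent legs with their top edges flush with the underside of the top and their outer faces flush with the legs' outer faces.

B is a rectangular picture frame lying in the x–z plane (depth along y). The opening is 413 mm wide (x) by 592 mm tall (z), surrounded by a border 86 mm wide on all four sides. The frame is 38 mm deep and is made of two full-height vertical stiles with two horizontal rails fitted between them.

C is a spool: two coaxial disc flanges of radius 193 mm and thickness 11 mm, joined by a core cylinder of radius 52 mm and height 109 mm. The lower flange rests on z = 0 and the three cylinders share a vertical axis.

The picture frame is on top of the table. The spool is beside the table with their tops flush at z = 732.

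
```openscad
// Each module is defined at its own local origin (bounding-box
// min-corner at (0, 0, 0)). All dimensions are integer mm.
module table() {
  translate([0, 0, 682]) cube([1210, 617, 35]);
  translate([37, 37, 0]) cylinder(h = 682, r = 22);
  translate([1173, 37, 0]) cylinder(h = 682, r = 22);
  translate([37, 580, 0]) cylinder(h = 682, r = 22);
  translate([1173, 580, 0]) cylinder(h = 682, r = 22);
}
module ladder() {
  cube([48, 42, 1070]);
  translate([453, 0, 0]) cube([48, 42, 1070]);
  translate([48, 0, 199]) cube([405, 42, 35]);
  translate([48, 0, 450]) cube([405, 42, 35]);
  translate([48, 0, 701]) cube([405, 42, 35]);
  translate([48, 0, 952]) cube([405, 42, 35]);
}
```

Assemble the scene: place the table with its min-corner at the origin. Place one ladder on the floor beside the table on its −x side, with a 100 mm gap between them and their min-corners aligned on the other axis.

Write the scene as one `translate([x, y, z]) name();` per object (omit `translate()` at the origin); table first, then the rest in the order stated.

table();
translate([-601, 0, 0]) ladder();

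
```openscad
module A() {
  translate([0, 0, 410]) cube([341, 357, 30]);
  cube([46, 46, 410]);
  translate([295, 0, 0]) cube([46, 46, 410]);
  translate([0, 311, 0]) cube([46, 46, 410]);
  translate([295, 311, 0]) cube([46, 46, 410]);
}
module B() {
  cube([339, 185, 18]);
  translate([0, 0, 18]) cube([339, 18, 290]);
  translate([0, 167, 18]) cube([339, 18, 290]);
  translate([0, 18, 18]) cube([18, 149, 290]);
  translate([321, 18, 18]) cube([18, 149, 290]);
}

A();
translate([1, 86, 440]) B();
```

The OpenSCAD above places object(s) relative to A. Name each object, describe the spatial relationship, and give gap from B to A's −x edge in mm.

The open box's min-x is at 1; the stool's min-x is 0; gap = 1 mm.

A is a stool. B is an open box. The open box is on top of the stool, centred. The gap from the open box to the stool's −x edge is 1 mm.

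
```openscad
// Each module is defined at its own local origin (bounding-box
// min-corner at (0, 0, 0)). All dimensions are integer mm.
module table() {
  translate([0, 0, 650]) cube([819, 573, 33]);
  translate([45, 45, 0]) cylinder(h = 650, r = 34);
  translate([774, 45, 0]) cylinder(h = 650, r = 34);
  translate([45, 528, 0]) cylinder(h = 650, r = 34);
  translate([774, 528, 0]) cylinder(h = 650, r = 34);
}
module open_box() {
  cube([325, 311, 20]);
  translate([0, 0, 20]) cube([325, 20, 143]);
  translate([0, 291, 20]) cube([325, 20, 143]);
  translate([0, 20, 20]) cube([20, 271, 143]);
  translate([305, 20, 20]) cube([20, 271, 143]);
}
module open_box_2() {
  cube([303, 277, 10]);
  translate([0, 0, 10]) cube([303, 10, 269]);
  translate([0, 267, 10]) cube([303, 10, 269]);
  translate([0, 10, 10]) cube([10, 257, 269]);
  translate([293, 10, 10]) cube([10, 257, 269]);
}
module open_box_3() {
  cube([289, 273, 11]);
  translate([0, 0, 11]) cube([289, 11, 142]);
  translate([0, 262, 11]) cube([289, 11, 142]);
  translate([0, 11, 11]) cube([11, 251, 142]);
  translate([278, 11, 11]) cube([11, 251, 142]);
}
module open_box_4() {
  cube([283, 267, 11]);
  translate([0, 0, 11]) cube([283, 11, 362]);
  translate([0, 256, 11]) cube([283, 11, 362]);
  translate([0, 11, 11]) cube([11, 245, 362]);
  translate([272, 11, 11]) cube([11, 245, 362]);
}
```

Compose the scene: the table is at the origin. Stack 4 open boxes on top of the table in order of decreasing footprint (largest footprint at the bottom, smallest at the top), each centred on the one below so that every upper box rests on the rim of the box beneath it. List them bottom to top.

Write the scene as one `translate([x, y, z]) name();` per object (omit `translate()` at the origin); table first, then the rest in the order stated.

table();
translate([247, 131, 683]) open_box();
translate([258, 148, 846]) open_box_2();
translate([265, 150, 1125]) open_box_3();
translate([268, 153, 1278]) open_box_4();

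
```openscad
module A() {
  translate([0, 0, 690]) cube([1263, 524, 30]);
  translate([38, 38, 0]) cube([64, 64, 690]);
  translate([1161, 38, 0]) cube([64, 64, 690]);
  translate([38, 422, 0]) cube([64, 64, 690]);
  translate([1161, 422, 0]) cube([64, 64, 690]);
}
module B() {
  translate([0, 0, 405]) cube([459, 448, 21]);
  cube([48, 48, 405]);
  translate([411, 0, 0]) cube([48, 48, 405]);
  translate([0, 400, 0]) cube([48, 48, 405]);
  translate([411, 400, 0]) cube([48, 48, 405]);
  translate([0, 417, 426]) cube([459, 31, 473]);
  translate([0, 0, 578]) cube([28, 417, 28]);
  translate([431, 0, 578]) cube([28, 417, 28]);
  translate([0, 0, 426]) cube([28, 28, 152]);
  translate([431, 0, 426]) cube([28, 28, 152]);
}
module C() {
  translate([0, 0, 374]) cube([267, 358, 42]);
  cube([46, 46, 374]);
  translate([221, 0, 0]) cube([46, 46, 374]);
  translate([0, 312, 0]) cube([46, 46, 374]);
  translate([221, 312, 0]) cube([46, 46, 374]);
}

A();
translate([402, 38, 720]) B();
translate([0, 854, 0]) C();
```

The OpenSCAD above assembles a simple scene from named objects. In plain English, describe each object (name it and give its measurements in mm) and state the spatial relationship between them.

A is a rectangular dining table. The top is 1263×524×30 mm with its upper surface at z = 720 mm. It stands on four 64×64 mm square legs, each inset 38 mm from the nearest pair of top edges, running from the floor to the underside of the top.

B is a chair: 459×448 mm seat, 21 mm thick, top at z = 426 mm, on four 48 mm square corner legs flush with the seat edges. A 31 mm thick backrest slab spans the full seat width, extending 473 mm above the seat top, its back face flush with the seat's +y edge. Two armrests of 28×28 mm section run along each side from the seat's front edge to the front of the backrest, top faces 180 mm above the seat top and outer faces flush with the seat's x-edges; a 28×28 mm post under the front of each armrest stands on the seat at the front corner.

C is a four-legged stool. The seat is 267×358 mm, 42 mm thick, top at z = 416 mm. It stands on four square legs, each 46×46 mm in cross-section, from z = 0 to the seat underside, each flush with a corner of the seat.

The chair is on top of the table, centred. The stool is on the floor beside the table on its +y side.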